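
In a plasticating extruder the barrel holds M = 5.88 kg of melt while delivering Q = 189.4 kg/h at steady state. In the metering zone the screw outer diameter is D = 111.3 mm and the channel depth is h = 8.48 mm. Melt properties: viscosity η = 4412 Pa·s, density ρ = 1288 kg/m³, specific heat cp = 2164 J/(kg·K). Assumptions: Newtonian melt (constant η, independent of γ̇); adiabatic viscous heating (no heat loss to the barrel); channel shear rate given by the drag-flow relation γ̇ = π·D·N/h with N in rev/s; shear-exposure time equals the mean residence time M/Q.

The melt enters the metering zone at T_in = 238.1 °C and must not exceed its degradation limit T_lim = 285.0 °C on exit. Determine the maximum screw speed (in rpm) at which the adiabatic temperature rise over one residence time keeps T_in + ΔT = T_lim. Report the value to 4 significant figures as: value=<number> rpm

Convert throughput: Q = 189.4 kg/h = 189.4/3600 = 0.0526111 kg/s
t_res = M / Q_s = 5.88 ÷ 0.0526111 = 111.763 s
Convert to metres: D = 0.1113 m, h = 0.00848 m
Allowable rise: ΔT_a = T_lim − T_in = 285.0 − 238.1 = 46.9 K
γ̇_max² = ΔT_a·ρ·cp / (η·t_res) = [46.9 × 1288 × 2164] / [4412 × 111.763] = 265.101 s⁻²
γ̇_max = √265.101 = 16.2819 s⁻¹
Solve γ̇ = πDN/h for N: N_max = γ̇_max·h/(π·D) = 16.2819 × 0.00848 / (π × 0.1113) = 0.394872 rev/s = 23.6923 rpm

value=23.69 rpm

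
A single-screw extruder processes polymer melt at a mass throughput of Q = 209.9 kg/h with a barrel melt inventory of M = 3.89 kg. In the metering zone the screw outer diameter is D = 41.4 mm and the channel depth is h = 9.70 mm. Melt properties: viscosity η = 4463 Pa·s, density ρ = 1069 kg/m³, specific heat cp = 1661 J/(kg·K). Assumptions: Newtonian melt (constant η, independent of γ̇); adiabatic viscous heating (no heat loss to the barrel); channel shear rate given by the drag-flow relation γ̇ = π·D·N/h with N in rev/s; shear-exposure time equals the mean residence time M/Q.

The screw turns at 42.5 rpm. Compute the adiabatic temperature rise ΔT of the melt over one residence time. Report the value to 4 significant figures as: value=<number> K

Convert throughput: Q = 209.9 kg/h = 209.9/3600 = 0.0583056 kg/s
Mean residence time: t_res = M/Q_s = 3.89 kg / 0.0583056 kg/s = 66.7175 s
Convert to SI: D = 0.0414 m, h = 0.0097 m, N = 42.5/60 = 0.708333 rev/s
Shear rate: γ̇ = πDN/h = π·0.0414·0.708333/0.0097 = 9.49765 s⁻¹
Adiabatic rise: ΔT = η γ̇² t_res / (ρ cp) = 4463·(9.49765)²·66.7175 / (1069·1661) = 15.127 K

value=15.13 K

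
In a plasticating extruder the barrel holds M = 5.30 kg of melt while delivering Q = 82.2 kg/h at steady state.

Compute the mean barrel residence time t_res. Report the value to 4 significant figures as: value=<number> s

value=232.1 s

Q_s = Q / 3600 = 82.2 / 3600 = 0.0228333 kg/s
Mean residence time: t_res = M/Q_s = 5.30 kg / 0.0228333 kg/s = 232.117 s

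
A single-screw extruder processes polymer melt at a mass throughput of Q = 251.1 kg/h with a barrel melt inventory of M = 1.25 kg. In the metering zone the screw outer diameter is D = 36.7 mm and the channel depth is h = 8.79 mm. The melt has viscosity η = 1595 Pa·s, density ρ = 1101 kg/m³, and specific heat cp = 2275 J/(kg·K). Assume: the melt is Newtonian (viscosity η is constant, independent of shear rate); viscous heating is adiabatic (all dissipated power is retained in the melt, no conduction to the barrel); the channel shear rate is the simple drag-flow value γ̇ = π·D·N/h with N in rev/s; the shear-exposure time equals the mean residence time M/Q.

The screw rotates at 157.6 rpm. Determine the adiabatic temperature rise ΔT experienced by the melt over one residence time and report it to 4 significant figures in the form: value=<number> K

value=13.55 K

Convert throughput: Q = 251.1 kg/h = 251.1/3600 = 0.06975 kg/s
t_res = M / Q_s = 1.25 ÷ 0.06975 = 17.9211 s
Geometry in metres: D = 36.7 mm → 0.0367 m, h = 8.79 mm → 0.00879 m; screw speed N = 157.6 rpm = 2.62667 rev/s
γ̇ = π D N / h = (π)(0.0367)(2.62667) / 0.00879 = 34.4534 s⁻¹
Adiabatic rise: ΔT = η γ̇² t_res / (ρ cp) = 1595·(34.4534)²·17.9211 / (1101·2275) = 13.5463 K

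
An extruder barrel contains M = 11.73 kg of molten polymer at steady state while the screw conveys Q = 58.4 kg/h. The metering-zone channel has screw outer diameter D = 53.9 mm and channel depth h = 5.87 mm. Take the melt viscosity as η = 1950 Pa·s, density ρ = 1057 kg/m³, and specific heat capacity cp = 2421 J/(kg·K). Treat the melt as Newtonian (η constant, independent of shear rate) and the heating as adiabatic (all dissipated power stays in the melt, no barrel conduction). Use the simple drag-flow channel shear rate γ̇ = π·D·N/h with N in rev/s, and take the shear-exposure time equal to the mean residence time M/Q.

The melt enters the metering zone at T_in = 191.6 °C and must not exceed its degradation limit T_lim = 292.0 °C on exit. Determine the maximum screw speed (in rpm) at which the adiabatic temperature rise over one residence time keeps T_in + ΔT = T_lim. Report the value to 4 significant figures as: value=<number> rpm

value=28.08 rpm

Throughput in SI: Q_s = 58.4 kg/h ÷ 3600 s/h = 0.0162222 kg/s
Mean residence time: t_res = M/Q_s = 11.73 kg / 0.0162222 kg/s = 723.082 s
Convert to metres: D = 0.0539 m, h = 0.00587 m
ΔT_a = T_lim − T_in = 292.0 °C − 191.6 °C = 100.4 K
Invert ΔT = ηγ̇²t_res/(ρcp) for γ̇: γ̇_max² = ΔT_a ρ cp / (η t_res) = 100.4·1057·2421 / (1950·723.082) = 182.214 s⁻²
γ̇_max = sqrt(182.214) = 13.4987 s⁻¹
N_max = γ̇_max·h / (π·D) = 13.4987 · 0.00587 / (π · 0.0539) = 0.46794 rev/s = 28.0764 rpm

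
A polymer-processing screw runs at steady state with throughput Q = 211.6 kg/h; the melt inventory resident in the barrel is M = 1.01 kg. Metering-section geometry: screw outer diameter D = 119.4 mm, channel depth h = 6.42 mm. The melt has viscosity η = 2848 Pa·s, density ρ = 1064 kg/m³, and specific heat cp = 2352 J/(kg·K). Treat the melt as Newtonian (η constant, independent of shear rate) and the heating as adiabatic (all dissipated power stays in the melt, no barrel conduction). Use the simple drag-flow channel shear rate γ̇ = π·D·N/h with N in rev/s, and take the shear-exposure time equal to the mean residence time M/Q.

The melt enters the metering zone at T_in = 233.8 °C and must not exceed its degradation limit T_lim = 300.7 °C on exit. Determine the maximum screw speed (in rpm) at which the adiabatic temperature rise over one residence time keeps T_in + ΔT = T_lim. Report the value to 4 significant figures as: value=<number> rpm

Q_s = Q / 3600 = 211.6 / 3600 = 0.0587778 kg/s
Mean residence time: t_res = M/Q_s = 1.01 kg / 0.0587778 kg/s = 17.1834 s
Convert to metres: D = 0.1194 m, h = 0.00642 m
ΔT_a = T_lim − T_in = 300.7 − 233.8 = 66.9 K
Invert ΔT = ηγ̇²t_res/(ρcp) for γ̇: γ̇_max² = ΔT_a ρ cp / (η t_res) = 66.9·1064·2352 / (2848·17.1834) = 3421.03 s⁻²
γ̇_max = √3421.03 = 58.4896 s⁻¹
N_max = γ̇_max·h / (π·D) = 58.4896 · 0.00642 / (π · 0.1194) = 1.00106 rev/s = 60.0635 rpm

value=60.06 rpm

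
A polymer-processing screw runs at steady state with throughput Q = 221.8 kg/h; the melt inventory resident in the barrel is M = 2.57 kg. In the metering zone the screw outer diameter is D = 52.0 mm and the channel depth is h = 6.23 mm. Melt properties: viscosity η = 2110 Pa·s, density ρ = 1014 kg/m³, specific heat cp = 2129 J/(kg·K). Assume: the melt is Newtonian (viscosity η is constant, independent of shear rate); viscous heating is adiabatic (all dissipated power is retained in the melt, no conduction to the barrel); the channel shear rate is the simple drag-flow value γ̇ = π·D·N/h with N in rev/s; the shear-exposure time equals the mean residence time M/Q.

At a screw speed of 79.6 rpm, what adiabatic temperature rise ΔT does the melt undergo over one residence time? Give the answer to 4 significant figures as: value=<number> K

Q_s = Q / 3600 = 221.8 / 3600 = 0.0616111 kg/s
t_res = M / Q_s = 2.57 / 0.0616111 = 41.7133 s
Geometry in metres: D = 52.0 mm → 0.052 m, h = 6.23 mm → 0.00623 m; screw speed N = 79.6 rpm = 1.32667 rev/s
γ̇ = π·D·N / h = π · 0.052 · 1.32667 / 0.00623 = 34.7878 s⁻¹
ΔT = η·γ̇²·t_res/(ρ·cp) = [2110 × 34.7878² × 41.7133] / [1014 × 2129] = 49.3397 K

value=49.34 K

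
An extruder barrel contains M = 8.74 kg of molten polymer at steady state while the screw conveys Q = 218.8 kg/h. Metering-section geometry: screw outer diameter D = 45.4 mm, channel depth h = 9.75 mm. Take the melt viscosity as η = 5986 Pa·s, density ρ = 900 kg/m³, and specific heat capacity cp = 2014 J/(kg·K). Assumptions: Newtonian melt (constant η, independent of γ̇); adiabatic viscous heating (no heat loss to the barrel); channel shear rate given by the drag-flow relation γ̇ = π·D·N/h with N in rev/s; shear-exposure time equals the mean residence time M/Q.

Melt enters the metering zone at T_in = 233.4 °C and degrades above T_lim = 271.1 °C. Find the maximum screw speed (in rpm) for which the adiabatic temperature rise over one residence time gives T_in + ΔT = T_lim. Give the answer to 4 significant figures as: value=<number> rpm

Q_s = Q / 3600 = 218.8 / 3600 = 0.0607778 kg/s
t_res = M / Q_s = 8.74 ÷ 0.0607778 = 143.803 s
Convert to metres: D = 0.0454 m, h = 0.00975 m
ΔT_a = T_lim − T_in = 271.1 °C − 233.4 °C = 37.7 K
γ̇_max² = ΔT_a·ρ·cp / (η·t_res) = [37.7 × 900 × 2014] / [5986 × 143.803] = 79.3853 s⁻²
Take the square root: γ̇_max = √(79.3853) = 8.90984 s⁻¹
Solve γ̇ = πDN/h for N: N_max = γ̇_max·h/(π·D) = 8.90984 × 0.00975 / (π × 0.0454) = 0.609072 rev/s = 36.5443 rpm

value=36.54 rpm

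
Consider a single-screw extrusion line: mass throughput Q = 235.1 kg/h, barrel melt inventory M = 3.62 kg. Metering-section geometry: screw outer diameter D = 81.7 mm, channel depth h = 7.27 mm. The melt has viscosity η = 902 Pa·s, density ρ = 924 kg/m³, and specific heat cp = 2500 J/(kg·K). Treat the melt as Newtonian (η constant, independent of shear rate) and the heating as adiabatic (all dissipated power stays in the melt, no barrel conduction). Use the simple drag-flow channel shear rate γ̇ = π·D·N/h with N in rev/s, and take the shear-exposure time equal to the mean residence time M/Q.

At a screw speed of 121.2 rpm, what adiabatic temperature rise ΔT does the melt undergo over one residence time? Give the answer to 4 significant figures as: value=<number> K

Throughput in SI: Q_s = 235.1 kg/h ÷ 3600 s/h = 0.0653056 kg/s
t_res = M / Q_s = 3.62 ÷ 0.0653056 = 55.4317 s
Geometry in metres: D = 81.7 mm → 0.0817 m, h = 7.27 mm → 0.00727 m; screw speed N = 121.2 rpm = 2.02 rev/s
Shear rate: γ̇ = πDN/h = π·0.0817·2.02/0.00727 = 71.3163 s⁻¹
ΔT = η·γ̇²·t_res / (ρ·cp) = 902 · (71.3163)² · 55.4317 / (924 · 2500) = 110.086 K

value=110.1 K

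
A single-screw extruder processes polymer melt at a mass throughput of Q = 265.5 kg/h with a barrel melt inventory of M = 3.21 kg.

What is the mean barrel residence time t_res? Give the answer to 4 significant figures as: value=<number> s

Throughput in SI: Q_s = 265.5 kg/h ÷ 3600 s/h = 0.07375 kg/s
t_res = M / Q_s = 3.21 / 0.07375 = 43.5254 s

value=43.53 s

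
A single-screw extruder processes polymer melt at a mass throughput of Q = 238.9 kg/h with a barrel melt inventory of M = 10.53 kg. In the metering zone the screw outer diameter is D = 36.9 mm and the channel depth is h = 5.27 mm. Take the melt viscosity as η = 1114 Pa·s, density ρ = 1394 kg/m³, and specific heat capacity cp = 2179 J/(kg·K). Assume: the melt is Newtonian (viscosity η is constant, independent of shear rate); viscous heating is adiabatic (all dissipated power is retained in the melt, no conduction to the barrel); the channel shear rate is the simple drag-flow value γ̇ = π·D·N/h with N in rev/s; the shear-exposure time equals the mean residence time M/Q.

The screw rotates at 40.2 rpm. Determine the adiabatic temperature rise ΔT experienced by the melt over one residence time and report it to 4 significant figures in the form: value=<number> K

value=12.64 K

Q_s = Q / 3600 = 238.9 / 3600 = 0.0663611 kg/s
Mean residence time: t_res = M/Q_s = 10.53 kg / 0.0663611 kg/s = 158.677 s
Geometry in metres: D = 36.9 mm → 0.0369 m, h = 5.27 mm → 0.00527 m; screw speed N = 40.2 rpm = 0.67 rev/s
γ̇ = π·D·N / h = π · 0.0369 · 0.67 / 0.00527 = 14.7381 s⁻¹
Adiabatic rise: ΔT = η γ̇² t_res / (ρ cp) = 1114·(14.7381)²·158.677 / (1394·2179) = 12.6404 K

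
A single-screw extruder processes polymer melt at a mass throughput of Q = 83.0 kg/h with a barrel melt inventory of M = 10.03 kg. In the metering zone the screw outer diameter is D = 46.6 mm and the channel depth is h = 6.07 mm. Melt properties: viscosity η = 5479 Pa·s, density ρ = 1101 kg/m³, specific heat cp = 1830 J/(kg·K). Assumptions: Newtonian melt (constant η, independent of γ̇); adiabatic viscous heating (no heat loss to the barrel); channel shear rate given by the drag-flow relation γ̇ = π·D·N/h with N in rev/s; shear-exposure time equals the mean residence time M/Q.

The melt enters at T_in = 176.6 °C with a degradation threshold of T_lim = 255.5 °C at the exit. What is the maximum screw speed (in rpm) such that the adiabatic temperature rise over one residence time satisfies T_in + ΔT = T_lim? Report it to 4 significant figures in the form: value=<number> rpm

Convert throughput: Q = 83.0 kg/h = 83.0/3600 = 0.0230556 kg/s
t_res = M / Q_s = 10.03 ÷ 0.0230556 = 435.036 s
D = 46.6 mm = 0.0466 m;  h = 6.07 mm = 0.00607 m
Allowable rise: ΔT_a = T_lim − T_in = 255.5 − 176.6 = 78.9 K
γ̇_max² = ΔT_a·ρ·cp/(η·t_res) = 78.9·1101·1830/(5479·435.036) = 66.6943 s⁻²
γ̇_max = √66.6943 = 8.16666 s⁻¹
Solve γ̇ = πDN/h for N: N_max = γ̇_max·h/(π·D) = 8.16666 × 0.00607 / (π × 0.0466) = 0.338608 rev/s = 20.3165 rpm

value=20.32 rpm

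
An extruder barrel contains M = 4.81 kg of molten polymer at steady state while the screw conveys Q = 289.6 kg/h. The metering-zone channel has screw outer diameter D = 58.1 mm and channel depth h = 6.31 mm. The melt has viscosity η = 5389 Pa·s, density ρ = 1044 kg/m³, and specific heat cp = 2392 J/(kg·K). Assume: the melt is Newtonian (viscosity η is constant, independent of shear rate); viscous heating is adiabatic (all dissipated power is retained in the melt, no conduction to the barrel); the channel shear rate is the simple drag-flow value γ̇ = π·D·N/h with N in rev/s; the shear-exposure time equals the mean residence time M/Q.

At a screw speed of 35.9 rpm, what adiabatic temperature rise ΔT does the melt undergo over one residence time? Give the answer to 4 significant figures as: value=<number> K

Convert throughput: Q = 289.6 kg/h = 289.6/3600 = 0.0804444 kg/s
t_res = M / Q_s = 4.81 / 0.0804444 = 59.7928 s
Convert to SI: D = 0.0581 m, h = 0.00631 m, N = 35.9/60 = 0.598333 rev/s
γ̇ = π·D·N / h = π · 0.0581 · 0.598333 / 0.00631 = 17.3077 s⁻¹
Adiabatic rise: ΔT = η γ̇² t_res / (ρ cp) = 5389·(17.3077)²·59.7928 / (1044·2392) = 38.6523 K

value=38.65 K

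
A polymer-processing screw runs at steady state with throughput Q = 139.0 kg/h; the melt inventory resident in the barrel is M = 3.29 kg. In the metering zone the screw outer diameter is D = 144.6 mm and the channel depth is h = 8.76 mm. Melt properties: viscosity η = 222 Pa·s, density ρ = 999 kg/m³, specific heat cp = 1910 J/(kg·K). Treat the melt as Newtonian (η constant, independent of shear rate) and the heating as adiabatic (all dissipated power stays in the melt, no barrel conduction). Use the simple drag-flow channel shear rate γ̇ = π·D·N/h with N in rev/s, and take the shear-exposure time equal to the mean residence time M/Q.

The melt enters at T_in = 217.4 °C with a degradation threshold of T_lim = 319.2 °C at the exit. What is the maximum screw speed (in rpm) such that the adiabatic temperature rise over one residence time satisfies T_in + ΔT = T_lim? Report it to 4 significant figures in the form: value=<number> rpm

value=117.2 rpm

Q_s = Q / 3600 = 139.0 / 3600 = 0.0386111 kg/s
Mean residence time: t_res = M/Q_s = 3.29 kg / 0.0386111 kg/s = 85.2086 s
D = 144.6 mm = 0.1446 m;  h = 8.76 mm = 0.00876 m
Allowable rise: ΔT_a = T_lim − T_in = 319.2 − 217.4 = 101.8 K
γ̇_max² = ΔT_a·ρ·cp/(η·t_res) = 101.8·999·1910/(222·85.2086) = 10268.6 s⁻²
Take the square root: γ̇_max = √(10268.6) = 101.334 s⁻¹
N_max = γ̇_max·h / (π·D) = 101.334 · 0.00876 / (π · 0.1446) = 1.95407 rev/s = 117.244 rpm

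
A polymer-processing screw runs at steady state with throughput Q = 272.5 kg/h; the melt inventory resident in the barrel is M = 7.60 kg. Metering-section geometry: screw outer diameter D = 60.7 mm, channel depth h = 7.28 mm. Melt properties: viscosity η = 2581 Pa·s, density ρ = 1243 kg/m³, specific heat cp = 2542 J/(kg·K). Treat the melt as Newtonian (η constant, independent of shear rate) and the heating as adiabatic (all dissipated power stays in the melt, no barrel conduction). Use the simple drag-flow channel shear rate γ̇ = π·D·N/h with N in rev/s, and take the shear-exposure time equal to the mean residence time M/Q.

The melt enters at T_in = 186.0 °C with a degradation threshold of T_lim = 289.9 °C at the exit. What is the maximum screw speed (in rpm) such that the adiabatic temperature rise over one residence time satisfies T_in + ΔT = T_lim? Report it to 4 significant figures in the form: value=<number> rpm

Throughput in SI: Q_s = 272.5 kg/h ÷ 3600 s/h = 0.0756944 kg/s
Mean residence time: t_res = M/Q_s = 7.60 kg / 0.0756944 kg/s = 100.404 s
D = 60.7 mm = 0.0607 m;  h = 7.28 mm = 0.00728 m
Allowable rise: ΔT_a = T_lim − T_in = 289.9 − 186.0 = 103.9 K
γ̇_max² = ΔT_a·ρ·cp / (η·t_res) = [103.9 × 1243 × 2542] / [2581 × 100.404] = 1266.85 s⁻²
Take the square root: γ̇_max = √(1266.85) = 35.5928 s⁻¹
Solve γ̇ = πDN/h for N: N_max = γ̇_max·h/(π·D) = 35.5928 × 0.00728 / (π × 0.0607) = 1.3588 rev/s = 81.5279 rpm

value=81.53 rpm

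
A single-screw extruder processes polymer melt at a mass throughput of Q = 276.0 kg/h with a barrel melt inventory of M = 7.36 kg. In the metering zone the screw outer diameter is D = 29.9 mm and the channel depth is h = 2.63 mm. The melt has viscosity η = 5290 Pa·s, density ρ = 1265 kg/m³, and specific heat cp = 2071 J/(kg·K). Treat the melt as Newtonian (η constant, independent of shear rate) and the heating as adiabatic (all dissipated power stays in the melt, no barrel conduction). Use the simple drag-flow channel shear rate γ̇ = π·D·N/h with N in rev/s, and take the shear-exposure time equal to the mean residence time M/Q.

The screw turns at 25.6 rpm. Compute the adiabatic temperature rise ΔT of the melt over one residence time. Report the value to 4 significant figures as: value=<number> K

Q_s = Q / 3600 = 276.0 / 3600 = 0.0766667 kg/s
t_res = M / Q_s = 7.36 ÷ 0.0766667 = 96 s
Geometry in metres: D = 29.9 mm → 0.0299 m, h = 2.63 mm → 0.00263 m; screw speed N = 25.6 rpm = 0.426667 rev/s
γ̇ = π D N / h = (π)(0.0299)(0.426667) / 0.00263 = 15.2389 s⁻¹
Adiabatic rise: ΔT = η γ̇² t_res / (ρ cp) = 5290·(15.2389)²·96 / (1265·2071) = 45.0157 K

value=45.02 K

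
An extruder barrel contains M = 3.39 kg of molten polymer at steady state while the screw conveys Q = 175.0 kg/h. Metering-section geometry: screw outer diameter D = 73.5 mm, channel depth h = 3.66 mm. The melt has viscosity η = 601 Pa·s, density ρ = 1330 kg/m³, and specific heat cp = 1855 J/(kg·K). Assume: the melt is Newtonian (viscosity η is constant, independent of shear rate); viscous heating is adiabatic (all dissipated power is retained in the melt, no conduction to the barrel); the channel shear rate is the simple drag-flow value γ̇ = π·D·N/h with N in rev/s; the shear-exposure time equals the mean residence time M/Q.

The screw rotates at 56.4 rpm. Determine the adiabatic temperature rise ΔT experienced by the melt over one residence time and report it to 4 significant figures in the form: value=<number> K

Throughput in SI: Q_s = 175.0 kg/h ÷ 3600 s/h = 0.0486111 kg/s
Mean residence time: t_res = M/Q_s = 3.39 kg / 0.0486111 kg/s = 69.7371 s
Convert to SI: D = 0.0735 m, h = 0.00366 m, N = 56.4/60 = 0.94 rev/s
γ̇ = π D N / h = (π)(0.0735)(0.94) / 0.00366 = 59.304 s⁻¹
ΔT = η·γ̇²·t_res/(ρ·cp) = [601 × 59.304² × 69.7371] / [1330 × 1855] = 59.7463 K

value=59.75 K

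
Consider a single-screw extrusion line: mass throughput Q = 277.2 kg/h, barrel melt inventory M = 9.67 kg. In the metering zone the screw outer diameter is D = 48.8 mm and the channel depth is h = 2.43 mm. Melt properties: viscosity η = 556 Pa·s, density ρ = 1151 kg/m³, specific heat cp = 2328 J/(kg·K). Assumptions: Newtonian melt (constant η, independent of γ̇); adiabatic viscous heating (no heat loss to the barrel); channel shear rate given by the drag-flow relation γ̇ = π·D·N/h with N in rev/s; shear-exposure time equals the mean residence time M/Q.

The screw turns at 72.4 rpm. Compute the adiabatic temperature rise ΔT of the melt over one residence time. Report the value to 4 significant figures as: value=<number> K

Throughput in SI: Q_s = 277.2 kg/h ÷ 3600 s/h = 0.077 kg/s
t_res = M / Q_s = 9.67 / 0.077 = 125.584 s
Convert to SI: D = 0.0488 m, h = 0.00243 m, N = 72.4/60 = 1.20667 rev/s
Shear rate: γ̇ = πDN/h = π·0.0488·1.20667/0.00243 = 76.1291 s⁻¹
ΔT = η·γ̇²·t_res / (ρ·cp) = 556 · (76.1291)² · 125.584 / (1151 · 2328) = 151.027 K

value=151.0 K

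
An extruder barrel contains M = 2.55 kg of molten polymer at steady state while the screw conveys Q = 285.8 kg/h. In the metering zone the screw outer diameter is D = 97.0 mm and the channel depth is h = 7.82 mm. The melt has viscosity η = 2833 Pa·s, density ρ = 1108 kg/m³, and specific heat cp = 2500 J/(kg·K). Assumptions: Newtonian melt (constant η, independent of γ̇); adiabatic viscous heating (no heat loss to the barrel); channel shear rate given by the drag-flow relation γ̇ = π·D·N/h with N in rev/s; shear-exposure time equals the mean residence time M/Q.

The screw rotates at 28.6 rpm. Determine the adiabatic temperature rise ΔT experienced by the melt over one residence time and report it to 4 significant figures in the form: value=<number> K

value=11.33 K

Throughput in SI: Q_s = 285.8 kg/h ÷ 3600 s/h = 0.0793889 kg/s
t_res = M / Q_s = 2.55 / 0.0793889 = 32.1204 s
Geometry in metres: D = 97.0 mm → 0.097 m, h = 7.82 mm → 0.00782 m; screw speed N = 28.6 rpm = 0.476667 rev/s
Shear rate: γ̇ = πDN/h = π·0.097·0.476667/0.00782 = 18.575 s⁻¹
ΔT = η·γ̇²·t_res / (ρ·cp) = 2833 · (18.575)² · 32.1204 / (1108 · 2500) = 11.3346 K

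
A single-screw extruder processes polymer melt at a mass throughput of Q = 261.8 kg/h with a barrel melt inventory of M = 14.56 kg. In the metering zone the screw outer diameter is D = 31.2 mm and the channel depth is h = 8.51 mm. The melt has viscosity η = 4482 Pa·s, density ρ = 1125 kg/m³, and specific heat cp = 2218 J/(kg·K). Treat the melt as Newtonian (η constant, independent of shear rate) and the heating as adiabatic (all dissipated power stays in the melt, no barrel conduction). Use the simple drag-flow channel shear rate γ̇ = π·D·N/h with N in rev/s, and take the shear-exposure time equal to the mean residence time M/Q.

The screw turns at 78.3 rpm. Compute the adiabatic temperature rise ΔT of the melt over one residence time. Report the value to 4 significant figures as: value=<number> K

value=81.25 K

Convert throughput: Q = 261.8 kg/h = 261.8/3600 = 0.0727222 kg/s
t_res = M / Q_s = 14.56 / 0.0727222 = 200.214 s
Geometry in metres: D = 31.2 mm → 0.0312 m, h = 8.51 mm → 0.00851 m; screw speed N = 78.3 rpm = 1.305 rev/s
γ̇ = π·D·N / h = π · 0.0312 · 1.305 / 0.00851 = 15.0309 s⁻¹
Adiabatic rise: ΔT = η γ̇² t_res / (ρ cp) = 4482·(15.0309)²·200.214 / (1125·2218) = 81.2499 K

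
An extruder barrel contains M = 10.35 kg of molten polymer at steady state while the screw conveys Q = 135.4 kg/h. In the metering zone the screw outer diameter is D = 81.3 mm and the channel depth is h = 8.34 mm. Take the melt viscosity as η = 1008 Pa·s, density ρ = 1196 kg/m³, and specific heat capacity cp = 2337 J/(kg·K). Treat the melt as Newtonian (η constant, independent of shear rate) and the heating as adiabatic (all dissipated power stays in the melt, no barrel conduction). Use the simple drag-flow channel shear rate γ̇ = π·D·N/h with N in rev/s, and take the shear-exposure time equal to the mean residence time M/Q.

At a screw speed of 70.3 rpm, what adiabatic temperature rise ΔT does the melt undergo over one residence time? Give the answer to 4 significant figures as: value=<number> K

Q_s = Q / 3600 = 135.4 / 3600 = 0.0376111 kg/s
t_res = M / Q_s = 10.35 ÷ 0.0376111 = 275.185 s
Geometry in metres: D = 81.3 mm → 0.0813 m, h = 8.34 mm → 0.00834 m; screw speed N = 70.3 rpm = 1.17167 rev/s
γ̇ = π D N / h = (π)(0.0813)(1.17167) / 0.00834 = 35.8821 s⁻¹
Adiabatic rise: ΔT = η γ̇² t_res / (ρ cp) = 1008·(35.8821)²·275.185 / (1196·2337) = 127.777 K

value=127.8 K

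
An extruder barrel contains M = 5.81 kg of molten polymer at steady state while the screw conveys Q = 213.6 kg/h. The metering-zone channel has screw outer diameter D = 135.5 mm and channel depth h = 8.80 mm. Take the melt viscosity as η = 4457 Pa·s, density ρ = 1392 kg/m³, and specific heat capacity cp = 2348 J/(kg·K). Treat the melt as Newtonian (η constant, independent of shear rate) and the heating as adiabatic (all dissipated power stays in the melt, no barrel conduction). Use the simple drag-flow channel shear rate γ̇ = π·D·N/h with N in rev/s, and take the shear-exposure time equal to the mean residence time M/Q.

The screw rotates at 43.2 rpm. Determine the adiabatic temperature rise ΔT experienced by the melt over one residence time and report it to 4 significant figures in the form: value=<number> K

value=162.0 K

Convert throughput: Q = 213.6 kg/h = 213.6/3600 = 0.0593333 kg/s
t_res = M / Q_s = 5.81 ÷ 0.0593333 = 97.9213 s
Geometry in metres: D = 135.5 mm → 0.1355 m, h = 8.80 mm → 0.0088 m; screw speed N = 43.2 rpm = 0.72 rev/s
γ̇ = π·D·N / h = π · 0.1355 · 0.72 / 0.0088 = 34.8288 s⁻¹
ΔT = η·γ̇²·t_res/(ρ·cp) = [4457 × 34.8288² × 97.9213] / [1392 × 2348] = 161.98 K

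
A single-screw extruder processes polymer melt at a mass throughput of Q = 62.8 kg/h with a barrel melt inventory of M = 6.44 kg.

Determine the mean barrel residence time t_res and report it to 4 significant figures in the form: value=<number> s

Throughput in SI: Q_s = 62.8 kg/h ÷ 3600 s/h = 0.0174444 kg/s
Mean residence time: t_res = M/Q_s = 6.44 kg / 0.0174444 kg/s = 369.172 s

value=369.2 s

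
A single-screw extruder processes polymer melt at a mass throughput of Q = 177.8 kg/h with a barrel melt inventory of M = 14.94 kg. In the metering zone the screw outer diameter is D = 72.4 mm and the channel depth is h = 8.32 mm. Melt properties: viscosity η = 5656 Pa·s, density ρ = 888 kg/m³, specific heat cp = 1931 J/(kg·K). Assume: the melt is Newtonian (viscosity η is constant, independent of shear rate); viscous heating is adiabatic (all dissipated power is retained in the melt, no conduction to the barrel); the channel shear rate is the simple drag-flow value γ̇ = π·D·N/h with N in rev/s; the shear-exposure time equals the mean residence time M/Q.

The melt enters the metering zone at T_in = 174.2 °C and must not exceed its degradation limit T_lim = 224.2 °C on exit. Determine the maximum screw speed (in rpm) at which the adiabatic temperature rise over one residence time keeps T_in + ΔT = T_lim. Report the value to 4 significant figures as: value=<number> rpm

value=15.54 rpm

Convert throughput: Q = 177.8 kg/h = 177.8/3600 = 0.0493889 kg/s
t_res = M / Q_s = 14.94 / 0.0493889 = 302.497 s
Convert to metres: D = 0.0724 m, h = 0.00832 m
ΔT_a = T_lim − T_in = 224.2 − 174.2 = 50 K
Invert ΔT = ηγ̇²t_res/(ρcp) for γ̇: γ̇_max² = ΔT_a ρ cp / (η t_res) = 50·888·1931 / (5656·302.497) = 50.1112 s⁻²
Take the square root: γ̇_max = √(50.1112) = 7.07892 s⁻¹
N_max = γ̇_max·h / (π·D) = 7.07892 · 0.00832 / (π · 0.0724) = 0.258942 rev/s = 15.5365 rpm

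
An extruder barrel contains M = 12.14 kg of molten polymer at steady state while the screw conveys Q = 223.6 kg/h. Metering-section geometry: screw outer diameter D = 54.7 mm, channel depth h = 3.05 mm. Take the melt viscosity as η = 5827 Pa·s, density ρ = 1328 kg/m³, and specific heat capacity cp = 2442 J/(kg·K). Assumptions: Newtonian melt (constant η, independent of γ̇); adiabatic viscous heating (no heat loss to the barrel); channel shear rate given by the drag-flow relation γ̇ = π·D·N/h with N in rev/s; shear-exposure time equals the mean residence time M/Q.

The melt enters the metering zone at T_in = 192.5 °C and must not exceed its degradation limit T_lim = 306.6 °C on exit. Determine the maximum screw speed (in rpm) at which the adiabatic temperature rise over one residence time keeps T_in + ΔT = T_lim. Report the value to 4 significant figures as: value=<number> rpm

Q_s = Q / 3600 = 223.6 / 3600 = 0.0621111 kg/s
t_res = M / Q_s = 12.14 ÷ 0.0621111 = 195.456 s
Convert to metres: D = 0.0547 m, h = 0.00305 m
ΔT_a = T_lim − T_in = 306.6 °C − 192.5 °C = 114.1 K
Invert ΔT = ηγ̇²t_res/(ρcp) for γ̇: γ̇_max² = ΔT_a ρ cp / (η t_res) = 114.1·1328·2442 / (5827·195.456) = 324.889 s⁻²
γ̇_max = sqrt(324.889) = 18.0247 s⁻¹
Solve γ̇ = πDN/h for N: N_max = γ̇_max·h/(π·D) = 18.0247 × 0.00305 / (π × 0.0547) = 0.319912 rev/s = 19.1947 rpm

value=19.19 rpm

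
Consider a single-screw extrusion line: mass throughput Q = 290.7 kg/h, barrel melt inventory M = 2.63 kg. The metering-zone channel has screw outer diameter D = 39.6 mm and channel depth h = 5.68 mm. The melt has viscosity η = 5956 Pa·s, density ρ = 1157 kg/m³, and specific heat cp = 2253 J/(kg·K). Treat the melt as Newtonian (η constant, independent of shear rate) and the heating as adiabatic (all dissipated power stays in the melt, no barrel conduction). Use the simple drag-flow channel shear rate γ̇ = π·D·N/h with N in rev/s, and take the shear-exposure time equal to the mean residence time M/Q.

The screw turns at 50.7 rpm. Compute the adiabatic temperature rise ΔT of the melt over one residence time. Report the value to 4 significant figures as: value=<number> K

value=25.49 K

Q_s = Q / 3600 = 290.7 / 3600 = 0.08075 kg/s
t_res = M / Q_s = 2.63 ÷ 0.08075 = 32.5697 s
Geometry in metres: D = 39.6 mm → 0.0396 m, h = 5.68 mm → 0.00568 m; screw speed N = 50.7 rpm = 0.845 rev/s
γ̇ = π·D·N / h = π · 0.0396 · 0.845 / 0.00568 = 18.5077 s⁻¹
Adiabatic rise: ΔT = η γ̇² t_res / (ρ cp) = 5956·(18.5077)²·32.5697 / (1157·2253) = 25.4906 K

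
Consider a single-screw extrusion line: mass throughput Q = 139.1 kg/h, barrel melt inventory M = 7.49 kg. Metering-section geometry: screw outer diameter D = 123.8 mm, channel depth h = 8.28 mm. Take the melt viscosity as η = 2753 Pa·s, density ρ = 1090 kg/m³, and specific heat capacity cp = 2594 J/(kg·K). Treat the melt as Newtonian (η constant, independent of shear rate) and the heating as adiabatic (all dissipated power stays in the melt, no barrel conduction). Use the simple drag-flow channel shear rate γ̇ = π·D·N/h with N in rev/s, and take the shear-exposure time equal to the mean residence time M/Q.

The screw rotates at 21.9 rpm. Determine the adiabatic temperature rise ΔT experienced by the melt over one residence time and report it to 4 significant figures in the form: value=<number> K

Convert throughput: Q = 139.1 kg/h = 139.1/3600 = 0.0386389 kg/s
t_res = M / Q_s = 7.49 ÷ 0.0386389 = 193.846 s
Convert to SI: D = 0.1238 m, h = 0.00828 m, N = 21.9/60 = 0.365 rev/s
γ̇ = π·D·N / h = π · 0.1238 · 0.365 / 0.00828 = 17.1448 s⁻¹
ΔT = η·γ̇²·t_res/(ρ·cp) = [2753 × 17.1448² × 193.846] / [1090 × 2594] = 55.4796 K

value=55.48 K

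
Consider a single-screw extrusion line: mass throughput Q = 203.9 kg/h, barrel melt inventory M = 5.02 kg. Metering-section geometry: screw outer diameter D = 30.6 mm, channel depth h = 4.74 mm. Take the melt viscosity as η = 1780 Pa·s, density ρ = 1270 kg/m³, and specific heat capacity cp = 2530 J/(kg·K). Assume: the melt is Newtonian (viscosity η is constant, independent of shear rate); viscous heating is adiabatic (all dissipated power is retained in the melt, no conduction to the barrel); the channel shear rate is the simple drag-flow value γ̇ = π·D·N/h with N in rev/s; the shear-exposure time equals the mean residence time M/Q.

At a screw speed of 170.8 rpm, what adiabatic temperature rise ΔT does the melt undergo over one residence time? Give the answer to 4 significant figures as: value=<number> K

Throughput in SI: Q_s = 203.9 kg/h ÷ 3600 s/h = 0.0566389 kg/s
t_res = M / Q_s = 5.02 / 0.0566389 = 88.6317 s
Convert to SI: D = 0.0306 m, h = 0.00474 m, N = 170.8/60 = 2.84667 rev/s
Shear rate: γ̇ = πDN/h = π·0.0306·2.84667/0.00474 = 57.7337 s⁻¹
ΔT = η·γ̇²·t_res/(ρ·cp) = [1780 × 57.7337² × 88.6317] / [1270 × 2530] = 163.661 K

value=163.7 K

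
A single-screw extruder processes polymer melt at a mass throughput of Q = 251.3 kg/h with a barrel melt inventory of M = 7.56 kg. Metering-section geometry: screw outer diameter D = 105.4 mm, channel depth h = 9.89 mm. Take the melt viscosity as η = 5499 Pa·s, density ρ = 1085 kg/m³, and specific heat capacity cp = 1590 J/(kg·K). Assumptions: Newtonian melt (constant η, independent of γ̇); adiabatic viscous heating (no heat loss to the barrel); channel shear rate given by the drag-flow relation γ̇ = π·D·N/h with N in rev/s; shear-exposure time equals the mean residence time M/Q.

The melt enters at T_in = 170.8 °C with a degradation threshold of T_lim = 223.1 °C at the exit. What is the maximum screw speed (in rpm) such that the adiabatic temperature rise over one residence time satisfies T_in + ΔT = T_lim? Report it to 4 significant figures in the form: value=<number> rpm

value=22.06 rpm

Throughput in SI: Q_s = 251.3 kg/h ÷ 3600 s/h = 0.0698056 kg/s
Mean residence time: t_res = M/Q_s = 7.56 kg / 0.0698056 kg/s = 108.301 s
D = 105.4 mm = 0.1054 m;  h = 9.89 mm = 0.00989 m
ΔT_a = T_lim − T_in = 223.1 − 170.8 = 52.3 K
Invert ΔT = ηγ̇²t_res/(ρcp) for γ̇: γ̇_max² = ΔT_a ρ cp / (η t_res) = 52.3·1085·1590 / (5499·108.301) = 151.5 s⁻²
γ̇_max = √151.5 = 12.3085 s⁻¹
N_max = γ̇_max h / (πD) = 12.3085·0.00989/(π·0.1054) = 0.367631 rev/s → ×60 = 22.0579 rpm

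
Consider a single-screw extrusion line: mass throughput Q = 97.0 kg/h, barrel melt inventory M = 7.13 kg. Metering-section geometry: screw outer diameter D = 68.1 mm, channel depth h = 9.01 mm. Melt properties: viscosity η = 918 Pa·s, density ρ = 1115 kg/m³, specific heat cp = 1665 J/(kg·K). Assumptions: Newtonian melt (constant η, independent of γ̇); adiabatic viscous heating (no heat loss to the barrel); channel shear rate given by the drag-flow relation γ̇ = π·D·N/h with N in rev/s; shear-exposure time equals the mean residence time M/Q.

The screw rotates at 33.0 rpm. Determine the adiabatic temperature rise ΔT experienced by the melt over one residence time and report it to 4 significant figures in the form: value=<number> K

value=22.32 K

Convert throughput: Q = 97.0 kg/h = 97.0/3600 = 0.0269444 kg/s
Mean residence time: t_res = M/Q_s = 7.13 kg / 0.0269444 kg/s = 264.619 s
Geometry in metres: D = 68.1 mm → 0.0681 m, h = 9.01 mm → 0.00901 m; screw speed N = 33.0 rpm = 0.55 rev/s
γ̇ = π D N / h = (π)(0.0681)(0.55) / 0.00901 = 13.0598 s⁻¹
ΔT = η·γ̇²·t_res/(ρ·cp) = [918 × 13.0598² × 264.619] / [1115 × 1665] = 22.3174 K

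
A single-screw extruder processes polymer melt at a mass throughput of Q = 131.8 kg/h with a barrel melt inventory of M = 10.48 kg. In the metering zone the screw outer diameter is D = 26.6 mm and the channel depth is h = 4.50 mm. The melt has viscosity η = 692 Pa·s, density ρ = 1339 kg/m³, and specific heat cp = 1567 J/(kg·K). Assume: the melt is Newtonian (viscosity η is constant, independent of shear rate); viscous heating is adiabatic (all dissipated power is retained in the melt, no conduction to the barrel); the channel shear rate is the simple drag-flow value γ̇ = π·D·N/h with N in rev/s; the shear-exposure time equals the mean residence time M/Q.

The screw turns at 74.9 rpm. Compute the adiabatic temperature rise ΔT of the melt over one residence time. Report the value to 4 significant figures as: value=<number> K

value=50.73 K

Q_s = Q / 3600 = 131.8 / 3600 = 0.0366111 kg/s
t_res = M / Q_s = 10.48 / 0.0366111 = 286.252 s
Convert to SI: D = 0.0266 m, h = 0.0045 m, N = 74.9/60 = 1.24833 rev/s
γ̇ = π·D·N / h = π · 0.0266 · 1.24833 / 0.0045 = 23.1819 s⁻¹
Adiabatic rise: ΔT = η γ̇² t_res / (ρ cp) = 692·(23.1819)²·286.252 / (1339·1567) = 50.7346 K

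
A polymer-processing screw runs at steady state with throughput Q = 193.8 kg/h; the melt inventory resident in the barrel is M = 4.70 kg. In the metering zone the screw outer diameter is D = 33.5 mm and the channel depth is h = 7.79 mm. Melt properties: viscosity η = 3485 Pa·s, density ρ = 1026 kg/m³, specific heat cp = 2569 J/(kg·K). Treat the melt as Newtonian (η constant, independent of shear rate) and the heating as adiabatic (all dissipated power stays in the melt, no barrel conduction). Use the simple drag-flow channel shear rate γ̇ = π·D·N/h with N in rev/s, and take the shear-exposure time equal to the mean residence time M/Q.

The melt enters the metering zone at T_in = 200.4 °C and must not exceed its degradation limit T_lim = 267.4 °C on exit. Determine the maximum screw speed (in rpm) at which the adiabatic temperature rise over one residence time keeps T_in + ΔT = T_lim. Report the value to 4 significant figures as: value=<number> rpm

value=107.0 rpm

Throughput in SI: Q_s = 193.8 kg/h ÷ 3600 s/h = 0.0538333 kg/s
Mean residence time: t_res = M/Q_s = 4.70 kg / 0.0538333 kg/s = 87.3065 s
Geometry in SI: D = 33.5 mm → 0.0335 m, h = 7.79 mm → 0.00779 m
ΔT_a = T_lim − T_in = 267.4 °C − 200.4 °C = 67 K
Invert ΔT = ηγ̇²t_res/(ρcp) for γ̇: γ̇_max² = ΔT_a ρ cp / (η t_res) = 67·1026·2569 / (3485·87.3065) = 580.413 s⁻²
Take the square root: γ̇_max = √(580.413) = 24.0918 s⁻¹
N_max = γ̇_max·h / (π·D) = 24.0918 · 0.00779 / (π · 0.0335) = 1.78325 rev/s = 106.995 rpm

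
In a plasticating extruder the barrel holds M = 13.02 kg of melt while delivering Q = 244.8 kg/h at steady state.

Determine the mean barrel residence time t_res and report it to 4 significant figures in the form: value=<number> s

Convert throughput: Q = 244.8 kg/h = 244.8/3600 = 0.068 kg/s
t_res = M / Q_s = 13.02 / 0.068 = 191.471 s

value=191.5 s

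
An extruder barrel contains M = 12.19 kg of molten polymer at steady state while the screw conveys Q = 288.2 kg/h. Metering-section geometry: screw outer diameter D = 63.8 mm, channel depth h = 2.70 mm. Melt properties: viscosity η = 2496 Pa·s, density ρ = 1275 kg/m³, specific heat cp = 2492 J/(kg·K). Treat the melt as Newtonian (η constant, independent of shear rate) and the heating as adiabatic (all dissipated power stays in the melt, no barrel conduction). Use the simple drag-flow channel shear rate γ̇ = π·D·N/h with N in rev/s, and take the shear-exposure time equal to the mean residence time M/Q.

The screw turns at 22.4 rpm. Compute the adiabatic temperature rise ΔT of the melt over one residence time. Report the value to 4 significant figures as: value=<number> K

value=91.88 K

Throughput in SI: Q_s = 288.2 kg/h ÷ 3600 s/h = 0.0800556 kg/s
t_res = M / Q_s = 12.19 / 0.0800556 = 152.269 s
D = 63.8 mm = 0.0638 m;  h = 2.70 mm = 0.0027 m;  N = 22.4 rpm / 60 = 0.373333 rev/s
γ̇ = π·D·N / h = π · 0.0638 · 0.373333 / 0.0027 = 27.7143 s⁻¹
ΔT = η·γ̇²·t_res/(ρ·cp) = [2496 × 27.7143² × 152.269] / [1275 × 2492] = 91.8768 K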